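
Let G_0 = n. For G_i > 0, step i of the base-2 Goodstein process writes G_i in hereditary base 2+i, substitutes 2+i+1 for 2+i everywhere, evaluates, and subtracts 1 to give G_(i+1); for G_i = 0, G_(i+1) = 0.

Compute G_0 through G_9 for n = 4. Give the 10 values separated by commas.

step 0: 4 = 2^2; sub 3 for 2: 3^3; = 27; G_1 = 27−1 = 26
step 1: 26 = 2·3^2 + 2·3 + 2; sub 4 for 3: 2·4^2 + 2·4 + 2; = 42; G_2 = 42−1 = 41
step 2: 41 = 2·4^2 + 2·4 + 1; sub 5 for 4: 2·5^2 + 2·5 + 1; = 61; G_3 = 61−1 = 60
step 3: 60 = 2·5^2 + 2·5; sub 6 for 5: 2·6^2 + 2·6; = 84; G_4 = 84−1 = 83
step 4: 83 = 2·6^2 + 6 + 5; sub 7 for 6: 2·7^2 + 7 + 5; = 110; G_5 = 110−1 = 109
step 5: 109 = 2·7^2 + 7 + 4; sub 8 for 7: 2·8^2 + 8 + 4; = 140; G_6 = 140−1 = 139
step 6: 139 = 2·8^2 + 8 + 3; sub 9 for 8: 2·9^2 + 9 + 3; = 174; G_7 = 174−1 = 173
step 7: 173 = 2·9^2 + 9 + 2; sub 10 for 9: 2·10^2 + 10 + 2; = 212; G_8 = 212−1 = 211
step 8: 211 = 2·10^2 + 10 + 1; sub 11 for 10: 2·11^2 + 11 + 1; = 254; G_9 = 254−1 = 253

4, 26, 41, 60, 83, 109, 139, 173, 211, 253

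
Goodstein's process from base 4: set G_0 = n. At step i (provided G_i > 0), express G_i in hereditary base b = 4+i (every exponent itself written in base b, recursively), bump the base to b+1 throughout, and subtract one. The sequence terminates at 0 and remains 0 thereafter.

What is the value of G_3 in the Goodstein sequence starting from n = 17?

base 4: 17 = 4^2 + 1; at 5: 5^2 + 1 = 26; next = 25
base 5: 25 = 5^2; at 6: 6^2 = 36; next = 35
base 6: 35 = 5·6 + 5; at 7: 5·7 + 5 = 40; next = 39
base 7: 39 = 5·7 + 4; at 8: 5·8 + 4 = 44; next = 43

39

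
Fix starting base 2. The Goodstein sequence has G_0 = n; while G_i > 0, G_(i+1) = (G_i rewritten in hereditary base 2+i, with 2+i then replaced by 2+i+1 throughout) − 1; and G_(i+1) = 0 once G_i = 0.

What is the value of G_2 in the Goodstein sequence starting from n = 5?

[0] 5 ≡ 2^2 + 1 (base 2). Lift 3: 28. −1: 27.
[1] 27 ≡ 3^3 (base 3). Lift 4: 256. −1: 255.
[2] 255 ≡ 3·4^3 + 3·4^2 + 3·4 + 3 (base 4). Lift 5: 468. −1: 467.

255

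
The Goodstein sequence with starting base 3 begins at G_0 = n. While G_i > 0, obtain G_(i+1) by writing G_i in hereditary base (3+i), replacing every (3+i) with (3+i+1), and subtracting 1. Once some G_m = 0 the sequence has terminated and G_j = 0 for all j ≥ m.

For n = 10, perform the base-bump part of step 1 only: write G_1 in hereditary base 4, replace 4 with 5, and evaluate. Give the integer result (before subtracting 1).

25

i=0: 10 = 3^2 + 1 (b=3); 3→4: 4^2 + 1 = 17; 17−1 = 16
i=1: 16 = 4^2 (b=4); 4→5: 5^2 = 25; 25−1 = 24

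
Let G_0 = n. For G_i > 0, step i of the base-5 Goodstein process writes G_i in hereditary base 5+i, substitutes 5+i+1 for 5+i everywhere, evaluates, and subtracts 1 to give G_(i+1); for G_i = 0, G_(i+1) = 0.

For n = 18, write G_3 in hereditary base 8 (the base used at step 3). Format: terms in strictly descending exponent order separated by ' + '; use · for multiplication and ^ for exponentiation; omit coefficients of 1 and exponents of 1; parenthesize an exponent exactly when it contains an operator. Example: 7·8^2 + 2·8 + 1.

3·8

G_0=18  [base 5] 3·5 + 3  →[5↦6]→  3·6 + 3 = 21  −1 ⇒ G_1=20
G_1=20  [base 6] 3·6 + 2  →[6↦7]→  3·7 + 2 = 23  −1 ⇒ G_2=22
G_2=22  [base 7] 3·7 + 1  →[7↦8]→  3·8 + 1 = 25  −1 ⇒ G_3=24
G_3=24  [base 8] 3·8  →[8↦9]→  3·9 = 27  −1 ⇒ G_4=26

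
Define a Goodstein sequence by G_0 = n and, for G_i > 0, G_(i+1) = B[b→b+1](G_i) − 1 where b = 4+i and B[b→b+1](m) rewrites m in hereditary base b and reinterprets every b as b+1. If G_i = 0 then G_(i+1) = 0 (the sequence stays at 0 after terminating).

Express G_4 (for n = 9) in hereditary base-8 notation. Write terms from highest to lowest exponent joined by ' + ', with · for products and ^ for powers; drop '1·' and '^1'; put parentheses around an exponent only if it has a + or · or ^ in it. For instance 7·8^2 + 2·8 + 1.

8 + 3

i=0: 9 = 2·4 + 1 (b=4); 4→5: 2·5 + 1 = 11; 11−1 = 10
i=1: 10 = 2·5 (b=5); 5→6: 2·6 = 12; 12−1 = 11
i=2: 11 = 6 + 5 (b=6); 6→7: 7 + 5 = 12; 12−1 = 11
i=3: 11 = 7 + 4 (b=7); 7→8: 8 + 4 = 12; 12−1 = 11
i=4: 11 = 8 + 3 (b=8); 8→9: 9 + 3 = 12; 12−1 = 11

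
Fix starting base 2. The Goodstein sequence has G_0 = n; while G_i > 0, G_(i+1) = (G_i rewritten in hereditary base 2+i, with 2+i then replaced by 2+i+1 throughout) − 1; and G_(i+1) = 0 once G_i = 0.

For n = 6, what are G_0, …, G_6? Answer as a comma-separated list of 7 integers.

6 —HB2→ 2^2 + 2 —bump→ 3^3 + 3 = 30 —(−1)→ 29
29 —HB3→ 3^3 + 2 —bump→ 4^4 + 2 = 258 —(−1)→ 257
257 —HB4→ 4^4 + 1 —bump→ 5^5 + 1 = 3126 —(−1)→ 3125
3125 —HB5→ 5^5 —bump→ 6^6 = 46656 —(−1)→ 46655
46655 —HB6→ 5·6^5 + 5·6^4 + 5·6^3 + 5·6^2 + 5·6 + 5 —bump→ 5·7^5 + 5·7^4 + 5·7^3 + 5·7^2 + 5·7 + 5 = 98040 —(−1)→ 98039
98039 —HB7→ 5·7^5 + 5·7^4 + 5·7^3 + 5·7^2 + 5·7 + 4 —bump→ 5·8^5 + 5·8^4 + 5·8^3 + 5·8^2 + 5·8 + 4 = 187244 —(−1)→ 187243

6, 29, 257, 3125, 46655, 98039, 187243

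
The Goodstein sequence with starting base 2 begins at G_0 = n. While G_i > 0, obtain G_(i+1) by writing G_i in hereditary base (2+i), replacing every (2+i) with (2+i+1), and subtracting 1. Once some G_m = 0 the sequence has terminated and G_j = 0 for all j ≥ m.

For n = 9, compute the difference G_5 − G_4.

2331083

i=0: 9 = 2^(2 + 1) + 1 (b=2); 2→3: 3^(3 + 1) + 1 = 82; 82−1 = 81
i=1: 81 = 3^(3 + 1) (b=3); 3→4: 4^(4 + 1) = 1024; 1024−1 = 1023
i=2: 1023 = 3·4^4 + 3·4^3 + 3·4^2 + 3·4 + 3 (b=4); 4→5: 3·5^5 + 3·5^3 + 3·5^2 + 3·5 + 3 = 9843; 9843−1 = 9842
i=3: 9842 = 3·5^5 + 3·5^3 + 3·5^2 + 3·5 + 2 (b=5); 5→6: 3·6^6 + 3·6^3 + 3·6^2 + 3·6 + 2 = 140744; 140744−1 = 140743
i=4: 140743 = 3·6^6 + 3·6^3 + 3·6^2 + 3·6 + 1 (b=6); 6→7: 3·7^7 + 3·7^3 + 3·7^2 + 3·7 + 1 = 2471827; 2471827−1 = 2471826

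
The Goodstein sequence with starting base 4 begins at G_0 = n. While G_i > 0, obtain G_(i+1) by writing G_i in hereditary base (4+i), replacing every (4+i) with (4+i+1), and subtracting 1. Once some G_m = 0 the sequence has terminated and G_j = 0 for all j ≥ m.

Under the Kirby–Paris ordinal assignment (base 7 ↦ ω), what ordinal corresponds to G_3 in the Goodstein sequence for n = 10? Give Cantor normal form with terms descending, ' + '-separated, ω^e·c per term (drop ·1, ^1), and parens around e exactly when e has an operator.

[0] 10 ≡ 2·4 + 2 (base 4). Lift 5: 12. −1: 11.
[1] 11 ≡ 2·5 + 1 (base 5). Lift 6: 13. −1: 12.
[2] 12 ≡ 2·6 (base 6). Lift 7: 14. −1: 13.
[3] 13 ≡ 7 + 6 (base 7). Lift 8: 14. −1: 13.

ω + 6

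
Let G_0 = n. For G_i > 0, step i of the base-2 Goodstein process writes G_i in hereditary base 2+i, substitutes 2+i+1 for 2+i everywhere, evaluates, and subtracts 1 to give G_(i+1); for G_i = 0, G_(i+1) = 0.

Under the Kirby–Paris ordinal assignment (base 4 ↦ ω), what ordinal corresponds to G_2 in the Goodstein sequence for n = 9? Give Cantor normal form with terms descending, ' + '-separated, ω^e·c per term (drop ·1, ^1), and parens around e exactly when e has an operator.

9 —HB2→ 2^(2 + 1) + 1 —bump→ 3^(3 + 1) + 1 = 82 —(−1)→ 81
81 —HB3→ 3^(3 + 1) —bump→ 4^(4 + 1) = 1024 —(−1)→ 1023
1023 —HB4→ 3·4^4 + 3·4^3 + 3·4^2 + 3·4 + 3 —bump→ 3·5^5 + 3·5^3 + 3·5^2 + 3·5 + 3 = 9843 —(−1)→ 9842

ω^ω·3 + ω^3·3 + ω^2·3 + ω·3 + 3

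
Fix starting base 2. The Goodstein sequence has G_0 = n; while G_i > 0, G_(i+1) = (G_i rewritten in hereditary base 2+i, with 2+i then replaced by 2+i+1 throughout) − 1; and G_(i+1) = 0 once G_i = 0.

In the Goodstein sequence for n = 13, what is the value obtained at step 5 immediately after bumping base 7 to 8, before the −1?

134219480

step 0: 13 = 2^(2 + 1) + 2^2 + 1; sub 3 for 2: 3^(3 + 1) + 3^3 + 1; = 109; G_1 = 109−1 = 108
step 1: 108 = 3^(3 + 1) + 3^3; sub 4 for 3: 4^(4 + 1) + 4^4; = 1280; G_2 = 1280−1 = 1279
step 2: 1279 = 4^(4 + 1) + 3·4^3 + 3·4^2 + 3·4 + 3; sub 5 for 4: 5^(5 + 1) + 3·5^3 + 3·5^2 + 3·5 + 3; = 16093; G_3 = 16093−1 = 16092
step 3: 16092 = 5^(5 + 1) + 3·5^3 + 3·5^2 + 3·5 + 2; sub 6 for 5: 6^(6 + 1) + 3·6^3 + 3·6^2 + 3·6 + 2; = 280712; G_4 = 280712−1 = 280711
step 4: 280711 = 6^(6 + 1) + 3·6^3 + 3·6^2 + 3·6 + 1; sub 7 for 6: 7^(7 + 1) + 3·7^3 + 3·7^2 + 3·7 + 1; = 5765999; G_5 = 5765999−1 = 5765998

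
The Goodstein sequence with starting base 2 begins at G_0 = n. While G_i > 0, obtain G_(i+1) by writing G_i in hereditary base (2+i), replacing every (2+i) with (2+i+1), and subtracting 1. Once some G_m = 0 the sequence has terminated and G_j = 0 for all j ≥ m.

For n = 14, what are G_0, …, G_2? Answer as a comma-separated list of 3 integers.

14, 110, 1281

(0) 14|_2 = 2^(2 + 1) + 2^2 + 2 ↦ 3^(3 + 1) + 3^3 + 3|_3 = 111 ⇒ 110
(1) 110|_3 = 3^(3 + 1) + 3^3 + 2 ↦ 4^(4 + 1) + 4^4 + 2|_4 = 1282 ⇒ 1281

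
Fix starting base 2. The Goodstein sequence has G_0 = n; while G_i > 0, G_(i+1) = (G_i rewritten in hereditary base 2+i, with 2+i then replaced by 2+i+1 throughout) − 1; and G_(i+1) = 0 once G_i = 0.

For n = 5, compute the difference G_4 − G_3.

base 2: 5 = 2^2 + 1; at 3: 3^3 + 1 = 28; next = 27
base 3: 27 = 3^3; at 4: 4^4 = 256; next = 255
base 4: 255 = 3·4^3 + 3·4^2 + 3·4 + 3; at 5: 3·5^3 + 3·5^2 + 3·5 + 3 = 468; next = 467
base 5: 467 = 3·5^3 + 3·5^2 + 3·5 + 2; at 6: 3·6^3 + 3·6^2 + 3·6 + 2 = 776; next = 775

308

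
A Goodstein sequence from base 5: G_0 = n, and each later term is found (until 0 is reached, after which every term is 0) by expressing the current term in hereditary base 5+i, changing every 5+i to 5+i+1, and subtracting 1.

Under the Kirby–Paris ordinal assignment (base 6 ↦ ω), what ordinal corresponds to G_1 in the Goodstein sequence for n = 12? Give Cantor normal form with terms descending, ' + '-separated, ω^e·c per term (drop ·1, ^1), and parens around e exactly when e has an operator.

ω·2 + 1

G_0=12  [base 5] 2·5 + 2  →[5↦6]→  2·6 + 2 = 14  −1 ⇒ G_1=13
G_1=13  [base 6] 2·6 + 1  →[6↦7]→  2·7 + 1 = 15  −1 ⇒ G_2=14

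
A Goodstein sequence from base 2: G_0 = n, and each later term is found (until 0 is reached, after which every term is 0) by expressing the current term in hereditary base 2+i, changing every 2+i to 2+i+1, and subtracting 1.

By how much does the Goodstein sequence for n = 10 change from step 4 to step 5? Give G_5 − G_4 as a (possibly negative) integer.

G_0=10  [base 2] 2^(2 + 1) + 2  →[2↦3]→  3^(3 + 1) + 3 = 84  −1 ⇒ G_1=83
G_1=83  [base 3] 3^(3 + 1) + 2  →[3↦4]→  4^(4 + 1) + 2 = 1026  −1 ⇒ G_2=1025
G_2=1025  [base 4] 4^(4 + 1) + 1  →[4↦5]→  5^(5 + 1) + 1 = 15626  −1 ⇒ G_3=15625
G_3=15625  [base 5] 5^(5 + 1)  →[5↦6]→  6^(6 + 1) = 279936  −1 ⇒ G_4=279935
G_4=279935  [base 6] 5·6^6 + 5·6^5 + 5·6^4 + 5·6^3 + 5·6^2 + 5·6 + 5  →[6↦7]→  5·7^7 + 5·7^5 + 5·7^4 + 5·7^3 + 5·7^2 + 5·7 + 5 = 4215755  −1 ⇒ G_5=4215754

3935819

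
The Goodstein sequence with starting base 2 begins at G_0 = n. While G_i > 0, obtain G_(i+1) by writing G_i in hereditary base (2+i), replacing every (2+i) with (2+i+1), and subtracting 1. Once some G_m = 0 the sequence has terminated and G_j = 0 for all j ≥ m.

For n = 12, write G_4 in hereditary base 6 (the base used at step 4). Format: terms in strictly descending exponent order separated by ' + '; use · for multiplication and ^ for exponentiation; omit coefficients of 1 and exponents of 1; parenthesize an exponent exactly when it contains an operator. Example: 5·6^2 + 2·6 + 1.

base 2: 12 = 2^(2 + 1) + 2^2; at 3: 3^(3 + 1) + 3^3 = 108; next = 107
base 3: 107 = 3^(3 + 1) + 2·3^2 + 2·3 + 2; at 4: 4^(4 + 1) + 2·4^2 + 2·4 + 2 = 1066; next = 1065
base 4: 1065 = 4^(4 + 1) + 2·4^2 + 2·4 + 1; at 5: 5^(5 + 1) + 2·5^2 + 2·5 + 1 = 15686; next = 15685
base 5: 15685 = 5^(5 + 1) + 2·5^2 + 2·5; at 6: 6^(6 + 1) + 2·6^2 + 2·6 = 280020; next = 280019

6^(6 + 1) + 2·6^2 + 6 + 5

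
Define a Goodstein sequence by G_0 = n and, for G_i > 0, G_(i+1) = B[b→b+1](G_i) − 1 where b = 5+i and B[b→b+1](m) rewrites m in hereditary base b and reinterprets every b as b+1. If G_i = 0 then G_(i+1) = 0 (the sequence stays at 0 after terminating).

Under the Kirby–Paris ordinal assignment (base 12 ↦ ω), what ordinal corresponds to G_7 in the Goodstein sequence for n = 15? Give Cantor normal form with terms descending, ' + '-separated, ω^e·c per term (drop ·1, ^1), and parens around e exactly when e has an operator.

ω + 11

15 —HB5→ 3·5 —bump→ 3·6 = 18 —(−1)→ 17
17 —HB6→ 2·6 + 5 —bump→ 2·7 + 5 = 19 —(−1)→ 18
18 —HB7→ 2·7 + 4 —bump→ 2·8 + 4 = 20 —(−1)→ 19
19 —HB8→ 2·8 + 3 —bump→ 2·9 + 3 = 21 —(−1)→ 20
20 —HB9→ 2·9 + 2 —bump→ 2·10 + 2 = 22 —(−1)→ 21
21 —HB10→ 2·10 + 1 —bump→ 2·11 + 1 = 23 —(−1)→ 22
22 —HB11→ 2·11 —bump→ 2·12 = 24 —(−1)→ 23
23 —HB12→ 12 + 11 —bump→ 13 + 11 = 24 —(−1)→ 23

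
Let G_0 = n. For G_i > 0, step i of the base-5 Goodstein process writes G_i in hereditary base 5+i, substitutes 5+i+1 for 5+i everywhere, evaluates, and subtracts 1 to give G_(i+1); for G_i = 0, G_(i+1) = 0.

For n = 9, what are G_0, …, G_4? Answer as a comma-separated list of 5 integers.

9, 9, 9, 9, 9

9 —HB5→ 5 + 4 —bump→ 6 + 4 = 10 —(−1)→ 9
9 —HB6→ 6 + 3 —bump→ 7 + 3 = 10 —(−1)→ 9
9 —HB7→ 7 + 2 —bump→ 8 + 2 = 10 —(−1)→ 9
9 —HB8→ 8 + 1 —bump→ 9 + 1 = 10 —(−1)→ 9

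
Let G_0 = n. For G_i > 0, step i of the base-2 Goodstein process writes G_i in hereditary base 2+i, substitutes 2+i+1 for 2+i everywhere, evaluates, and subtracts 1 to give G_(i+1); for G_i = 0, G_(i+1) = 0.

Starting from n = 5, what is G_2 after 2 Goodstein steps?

G_0 = 5. HB_2(5) = 2^2 + 1. Bump = 28. G_1 = 27.
G_1 = 27. HB_3(27) = 3^3. Bump = 256. G_2 = 255.
G_2 = 255. HB_4(255) = 3·4^3 + 3·4^2 + 3·4 + 3. Bump = 468. G_3 = 467.

255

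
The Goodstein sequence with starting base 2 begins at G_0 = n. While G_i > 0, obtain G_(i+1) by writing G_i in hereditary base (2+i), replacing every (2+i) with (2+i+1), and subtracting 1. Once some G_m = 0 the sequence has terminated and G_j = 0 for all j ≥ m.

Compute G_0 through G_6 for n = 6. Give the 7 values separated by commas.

6, 29, 257, 3125, 46655, 98039, 187243

[0] 6 ≡ 2^2 + 2 (base 2). Lift 3: 30. −1: 29.
[1] 29 ≡ 3^3 + 2 (base 3). Lift 4: 258. −1: 257.
[2] 257 ≡ 4^4 + 1 (base 4). Lift 5: 3126. −1: 3125.
[3] 3125 ≡ 5^5 (base 5). Lift 6: 46656. −1: 46655.
[4] 46655 ≡ 5·6^5 + 5·6^4 + 5·6^3 + 5·6^2 + 5·6 + 5 (base 6). Lift 7: 98040. −1: 98039.
[5] 98039 ≡ 5·7^5 + 5·7^4 + 5·7^3 + 5·7^2 + 5·7 + 4 (base 7). Lift 8: 187244. −1: 187243.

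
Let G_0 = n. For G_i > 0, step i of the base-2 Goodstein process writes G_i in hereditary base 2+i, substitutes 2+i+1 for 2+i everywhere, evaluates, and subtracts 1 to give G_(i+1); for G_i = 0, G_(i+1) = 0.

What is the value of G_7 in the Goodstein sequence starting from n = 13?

base 2: 13 = 2^(2 + 1) + 2^2 + 1; at 3: 3^(3 + 1) + 3^3 + 1 = 109; next = 108
base 3: 108 = 3^(3 + 1) + 3^3; at 4: 4^(4 + 1) + 4^4 = 1280; next = 1279
base 4: 1279 = 4^(4 + 1) + 3·4^3 + 3·4^2 + 3·4 + 3; at 5: 5^(5 + 1) + 3·5^3 + 3·5^2 + 3·5 + 3 = 16093; next = 16092
base 5: 16092 = 5^(5 + 1) + 3·5^3 + 3·5^2 + 3·5 + 2; at 6: 6^(6 + 1) + 3·6^3 + 3·6^2 + 3·6 + 2 = 280712; next = 280711
base 6: 280711 = 6^(6 + 1) + 3·6^3 + 3·6^2 + 3·6 + 1; at 7: 7^(7 + 1) + 3·7^3 + 3·7^2 + 3·7 + 1 = 5765999; next = 5765998
base 7: 5765998 = 7^(7 + 1) + 3·7^3 + 3·7^2 + 3·7; at 8: 8^(8 + 1) + 3·8^3 + 3·8^2 + 3·8 = 134219480; next = 134219479
base 8: 134219479 = 8^(8 + 1) + 3·8^3 + 3·8^2 + 2·8 + 7; at 9: 9^(9 + 1) + 3·9^3 + 3·9^2 + 2·9 + 7 = 3486786856; next = 3486786855
base 9: 3486786855 = 9^(9 + 1) + 3·9^3 + 3·9^2 + 2·9 + 6; at 10: 10^(10 + 1) + 3·10^3 + 3·10^2 + 2·10 + 6 = 100000003326; next = 100000003325

3486786855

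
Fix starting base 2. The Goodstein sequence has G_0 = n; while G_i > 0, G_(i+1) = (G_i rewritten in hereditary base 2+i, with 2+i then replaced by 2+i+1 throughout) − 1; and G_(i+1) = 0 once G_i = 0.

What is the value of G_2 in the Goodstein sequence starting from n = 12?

G_0 = 12. HB_2(12) = 2^(2 + 1) + 2^2. Bump = 108. G_1 = 107.
G_1 = 107. HB_3(107) = 3^(3 + 1) + 2·3^2 + 2·3 + 2. Bump = 1066. G_2 = 1065.
G_2 = 1065. HB_4(1065) = 4^(4 + 1) + 2·4^2 + 2·4 + 1. Bump = 15686. G_3 = 15685.

1065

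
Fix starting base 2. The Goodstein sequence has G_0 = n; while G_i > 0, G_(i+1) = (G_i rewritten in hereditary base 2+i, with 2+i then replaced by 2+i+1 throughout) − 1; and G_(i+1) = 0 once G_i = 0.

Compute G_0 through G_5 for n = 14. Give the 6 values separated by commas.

14 —HB2→ 2^(2 + 1) + 2^2 + 2 —bump→ 3^(3 + 1) + 3^3 + 3 = 111 —(−1)→ 110
110 —HB3→ 3^(3 + 1) + 3^3 + 2 —bump→ 4^(4 + 1) + 4^4 + 2 = 1282 —(−1)→ 1281
1281 —HB4→ 4^(4 + 1) + 4^4 + 1 —bump→ 5^(5 + 1) + 5^5 + 1 = 18751 —(−1)→ 18750
18750 —HB5→ 5^(5 + 1) + 5^5 —bump→ 6^(6 + 1) + 6^6 = 326592 —(−1)→ 326591
326591 —HB6→ 6^(6 + 1) + 5·6^5 + 5·6^4 + 5·6^3 + 5·6^2 + 5·6 + 5 —bump→ 7^(7 + 1) + 5·7^5 + 5·7^4 + 5·7^3 + 5·7^2 + 5·7 + 5 = 5862841 —(−1)→ 5862840

14, 110, 1281, 18750, 326591, 5862840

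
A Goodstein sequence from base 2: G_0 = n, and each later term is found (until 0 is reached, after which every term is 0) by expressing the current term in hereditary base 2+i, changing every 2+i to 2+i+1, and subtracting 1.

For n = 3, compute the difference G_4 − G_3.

-1

[0] 3 ≡ 2 + 1 (base 2). Lift 3: 4. −1: 3.
[1] 3 ≡ 3 (base 3). Lift 4: 4. −1: 3.
[2] 3 ≡ 3 (base 4). Lift 5: 3. −1: 2.
[3] 2 ≡ 2 (base 5). Lift 6: 2. −1: 1.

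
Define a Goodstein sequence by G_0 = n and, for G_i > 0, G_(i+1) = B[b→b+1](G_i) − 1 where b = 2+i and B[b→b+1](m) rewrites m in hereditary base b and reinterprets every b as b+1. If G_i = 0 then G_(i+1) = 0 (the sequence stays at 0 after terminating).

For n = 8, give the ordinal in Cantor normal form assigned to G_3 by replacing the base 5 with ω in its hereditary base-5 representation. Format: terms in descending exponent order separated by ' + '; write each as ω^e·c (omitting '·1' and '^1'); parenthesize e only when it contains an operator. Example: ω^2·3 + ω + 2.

ω^ω·2 + ω^2·2 + ω·2

G_0 = 8. HB_2(8) = 2^(2 + 1). Bump = 81. G_1 = 80.
G_1 = 80. HB_3(80) = 2·3^3 + 2·3^2 + 2·3 + 2. Bump = 554. G_2 = 553.
G_2 = 553. HB_4(553) = 2·4^4 + 2·4^2 + 2·4 + 1. Bump = 6311. G_3 = 6310.
G_3 = 6310. HB_5(6310) = 2·5^5 + 2·5^2 + 2·5. Bump = 93396. G_4 = 93395.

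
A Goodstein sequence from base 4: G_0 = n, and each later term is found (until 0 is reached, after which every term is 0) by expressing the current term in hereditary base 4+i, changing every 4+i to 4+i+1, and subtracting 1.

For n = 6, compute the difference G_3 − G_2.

0

G_0=6  [base 4] 4 + 2  →[4↦5]→  5 + 2 = 7  −1 ⇒ G_1=6
G_1=6  [base 5] 5 + 1  →[5↦6]→  6 + 1 = 7  −1 ⇒ G_2=6
G_2=6  [base 6] 6  →[6↦7]→  7 = 7  −1 ⇒ G_3=6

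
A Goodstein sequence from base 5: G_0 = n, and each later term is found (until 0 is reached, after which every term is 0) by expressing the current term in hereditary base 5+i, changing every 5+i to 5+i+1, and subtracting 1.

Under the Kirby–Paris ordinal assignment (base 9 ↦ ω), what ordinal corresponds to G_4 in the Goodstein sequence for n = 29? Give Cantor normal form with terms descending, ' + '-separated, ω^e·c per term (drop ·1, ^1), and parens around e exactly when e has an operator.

ω^2

[0] 29 ≡ 5^2 + 4 (base 5). Lift 6: 40. −1: 39.
[1] 39 ≡ 6^2 + 3 (base 6). Lift 7: 52. −1: 51.
[2] 51 ≡ 7^2 + 2 (base 7). Lift 8: 66. −1: 65.
[3] 65 ≡ 8^2 + 1 (base 8). Lift 9: 82. −1: 81.
[4] 81 ≡ 9^2 (base 9). Lift 10: 100. −1: 99.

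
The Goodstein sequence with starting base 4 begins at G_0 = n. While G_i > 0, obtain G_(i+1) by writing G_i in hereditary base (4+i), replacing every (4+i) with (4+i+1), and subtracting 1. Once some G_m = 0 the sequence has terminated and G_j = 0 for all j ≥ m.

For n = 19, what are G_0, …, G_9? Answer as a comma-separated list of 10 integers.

19, 27, 37, 49, 63, 69, 75, 81, 87, 93

(0) 19|_4 = 4^2 + 3 ↦ 5^2 + 3|_5 = 28 ⇒ 27
(1) 27|_5 = 5^2 + 2 ↦ 6^2 + 2|_6 = 38 ⇒ 37
(2) 37|_6 = 6^2 + 1 ↦ 7^2 + 1|_7 = 50 ⇒ 49
(3) 49|_7 = 7^2 ↦ 8^2|_8 = 64 ⇒ 63
(4) 63|_8 = 7·8 + 7 ↦ 7·9 + 7|_9 = 70 ⇒ 69
(5) 69|_9 = 7·9 + 6 ↦ 7·10 + 6|_10 = 76 ⇒ 75
(6) 75|_10 = 7·10 + 5 ↦ 7·11 + 5|_11 = 82 ⇒ 81
(7) 81|_11 = 7·11 + 4 ↦ 7·12 + 4|_12 = 88 ⇒ 87
(8) 87|_12 = 7·12 + 3 ↦ 7·13 + 3|_13 = 94 ⇒ 93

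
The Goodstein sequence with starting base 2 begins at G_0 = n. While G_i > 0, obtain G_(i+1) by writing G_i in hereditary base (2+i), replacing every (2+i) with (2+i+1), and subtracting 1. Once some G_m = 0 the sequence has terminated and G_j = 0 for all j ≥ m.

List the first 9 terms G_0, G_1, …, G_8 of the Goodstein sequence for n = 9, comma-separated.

9, 81, 1023, 9842, 140743, 2471826, 50333399, 1162263921, 30000003325

9 —HB2→ 2^(2 + 1) + 1 —bump→ 3^(3 + 1) + 1 = 82 —(−1)→ 81
81 —HB3→ 3^(3 + 1) —bump→ 4^(4 + 1) = 1024 —(−1)→ 1023
1023 —HB4→ 3·4^4 + 3·4^3 + 3·4^2 + 3·4 + 3 —bump→ 3·5^5 + 3·5^3 + 3·5^2 + 3·5 + 3 = 9843 —(−1)→ 9842
9842 —HB5→ 3·5^5 + 3·5^3 + 3·5^2 + 3·5 + 2 —bump→ 3·6^6 + 3·6^3 + 3·6^2 + 3·6 + 2 = 140744 —(−1)→ 140743
140743 —HB6→ 3·6^6 + 3·6^3 + 3·6^2 + 3·6 + 1 —bump→ 3·7^7 + 3·7^3 + 3·7^2 + 3·7 + 1 = 2471827 —(−1)→ 2471826
2471826 —HB7→ 3·7^7 + 3·7^3 + 3·7^2 + 3·7 —bump→ 3·8^8 + 3·8^3 + 3·8^2 + 3·8 = 50333400 —(−1)→ 50333399
50333399 —HB8→ 3·8^8 + 3·8^3 + 3·8^2 + 2·8 + 7 —bump→ 3·9^9 + 3·9^3 + 3·9^2 + 2·9 + 7 = 1162263922 —(−1)→ 1162263921
1162263921 —HB9→ 3·9^9 + 3·9^3 + 3·9^2 + 2·9 + 6 —bump→ 3·10^10 + 3·10^3 + 3·10^2 + 2·10 + 6 = 30000003326 —(−1)→ 30000003325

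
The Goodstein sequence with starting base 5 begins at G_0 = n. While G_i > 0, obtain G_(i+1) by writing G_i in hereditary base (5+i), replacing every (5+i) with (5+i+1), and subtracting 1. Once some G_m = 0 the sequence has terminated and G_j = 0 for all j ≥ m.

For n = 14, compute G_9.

[0] 14 ≡ 2·5 + 4 (base 5). Lift 6: 16. −1: 15.
[1] 15 ≡ 2·6 + 3 (base 6). Lift 7: 17. −1: 16.
[2] 16 ≡ 2·7 + 2 (base 7). Lift 8: 18. −1: 17.
[3] 17 ≡ 2·8 + 1 (base 8). Lift 9: 19. −1: 18.
[4] 18 ≡ 2·9 (base 9). Lift 10: 20. −1: 19.
[5] 19 ≡ 10 + 9 (base 10). Lift 11: 20. −1: 19.
[6] 19 ≡ 11 + 8 (base 11). Lift 12: 20. −1: 19.
[7] 19 ≡ 12 + 7 (base 12). Lift 13: 20. −1: 19.
[8] 19 ≡ 13 + 6 (base 13). Lift 14: 20. −1: 19.

19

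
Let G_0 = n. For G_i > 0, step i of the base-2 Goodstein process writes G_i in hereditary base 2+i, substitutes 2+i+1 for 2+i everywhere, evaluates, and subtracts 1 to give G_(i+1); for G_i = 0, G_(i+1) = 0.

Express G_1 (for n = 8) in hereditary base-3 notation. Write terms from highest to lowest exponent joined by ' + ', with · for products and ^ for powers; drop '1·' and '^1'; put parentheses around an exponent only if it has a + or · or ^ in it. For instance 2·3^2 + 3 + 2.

8 —HB2→ 2^(2 + 1) —bump→ 3^(3 + 1) = 81 —(−1)→ 80
80 —HB3→ 2·3^3 + 2·3^2 + 2·3 + 2 —bump→ 2·4^4 + 2·4^2 + 2·4 + 2 = 554 —(−1)→ 553

2·3^3 + 2·3^2 + 2·3 + 2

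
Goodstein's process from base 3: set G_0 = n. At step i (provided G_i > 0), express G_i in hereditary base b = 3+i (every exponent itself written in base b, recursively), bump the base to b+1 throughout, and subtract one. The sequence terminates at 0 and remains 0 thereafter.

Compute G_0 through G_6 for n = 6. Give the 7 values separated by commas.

6, 7, 7, 7, 7, 7, 6

G_0=6  [base 3] 2·3  →[3↦4]→  2·4 = 8  −1 ⇒ G_1=7
G_1=7  [base 4] 4 + 3  →[4↦5]→  5 + 3 = 8  −1 ⇒ G_2=7
G_2=7  [base 5] 5 + 2  →[5↦6]→  6 + 2 = 8  −1 ⇒ G_3=7
G_3=7  [base 6] 6 + 1  →[6↦7]→  7 + 1 = 8  −1 ⇒ G_4=7
G_4=7  [base 7] 7  →[7↦8]→  8 = 8  −1 ⇒ G_5=7
G_5=7  [base 8] 7  →[8↦9]→  7 = 7  −1 ⇒ G_6=6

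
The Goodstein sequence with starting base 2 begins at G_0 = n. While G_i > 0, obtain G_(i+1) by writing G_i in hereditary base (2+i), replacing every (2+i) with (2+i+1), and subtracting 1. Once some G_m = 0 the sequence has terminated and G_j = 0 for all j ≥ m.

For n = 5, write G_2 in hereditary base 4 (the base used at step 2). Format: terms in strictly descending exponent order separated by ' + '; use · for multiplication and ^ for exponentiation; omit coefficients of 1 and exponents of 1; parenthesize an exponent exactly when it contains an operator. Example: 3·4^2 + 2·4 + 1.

(0) 5|_2 = 2^2 + 1 ↦ 3^3 + 1|_3 = 28 ⇒ 27
(1) 27|_3 = 3^3 ↦ 4^4|_4 = 256 ⇒ 255

3·4^3 + 3·4^2 + 3·4 + 3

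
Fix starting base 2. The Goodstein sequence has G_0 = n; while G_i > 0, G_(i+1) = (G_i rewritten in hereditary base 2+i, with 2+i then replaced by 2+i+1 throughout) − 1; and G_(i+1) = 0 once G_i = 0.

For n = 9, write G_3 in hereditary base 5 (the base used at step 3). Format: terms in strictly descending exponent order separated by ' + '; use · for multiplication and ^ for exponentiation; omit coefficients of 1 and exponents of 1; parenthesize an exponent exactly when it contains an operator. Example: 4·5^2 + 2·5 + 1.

3·5^5 + 3·5^3 + 3·5^2 + 3·5 + 2

(0) 9|_2 = 2^(2 + 1) + 1 ↦ 3^(3 + 1) + 1|_3 = 82 ⇒ 81
(1) 81|_3 = 3^(3 + 1) ↦ 4^(4 + 1)|_4 = 1024 ⇒ 1023
(2) 1023|_4 = 3·4^4 + 3·4^3 + 3·4^2 + 3·4 + 3 ↦ 3·5^5 + 3·5^3 + 3·5^2 + 3·5 + 3|_5 = 9843 ⇒ 9842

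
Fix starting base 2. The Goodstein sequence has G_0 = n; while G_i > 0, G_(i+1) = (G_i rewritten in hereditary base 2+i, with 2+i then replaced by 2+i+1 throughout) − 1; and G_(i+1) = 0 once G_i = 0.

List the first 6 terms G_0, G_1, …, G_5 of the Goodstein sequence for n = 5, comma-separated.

step 0: 5 = 2^2 + 1; sub 3 for 2: 3^3 + 1; = 28; G_1 = 28−1 = 27
step 1: 27 = 3^3; sub 4 for 3: 4^4; = 256; G_2 = 256−1 = 255
step 2: 255 = 3·4^3 + 3·4^2 + 3·4 + 3; sub 5 for 4: 3·5^3 + 3·5^2 + 3·5 + 3; = 468; G_3 = 468−1 = 467
step 3: 467 = 3·5^3 + 3·5^2 + 3·5 + 2; sub 6 for 5: 3·6^3 + 3·6^2 + 3·6 + 2; = 776; G_4 = 776−1 = 775
step 4: 775 = 3·6^3 + 3·6^2 + 3·6 + 1; sub 7 for 6: 3·7^3 + 3·7^2 + 3·7 + 1; = 1198; G_5 = 1198−1 = 1197

5, 27, 255, 467, 775, 1197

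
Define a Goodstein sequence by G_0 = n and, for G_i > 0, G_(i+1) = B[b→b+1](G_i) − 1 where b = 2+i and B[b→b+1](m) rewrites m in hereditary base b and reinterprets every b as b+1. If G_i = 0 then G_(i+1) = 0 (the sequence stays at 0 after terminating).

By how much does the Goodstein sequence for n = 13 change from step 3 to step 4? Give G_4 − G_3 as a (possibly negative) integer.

step 0: 13 = 2^(2 + 1) + 2^2 + 1; sub 3 for 2: 3^(3 + 1) + 3^3 + 1; = 109; G_1 = 109−1 = 108
step 1: 108 = 3^(3 + 1) + 3^3; sub 4 for 3: 4^(4 + 1) + 4^4; = 1280; G_2 = 1280−1 = 1279
step 2: 1279 = 4^(4 + 1) + 3·4^3 + 3·4^2 + 3·4 + 3; sub 5 for 4: 5^(5 + 1) + 3·5^3 + 3·5^2 + 3·5 + 3; = 16093; G_3 = 16093−1 = 16092
step 3: 16092 = 5^(5 + 1) + 3·5^3 + 3·5^2 + 3·5 + 2; sub 6 for 5: 6^(6 + 1) + 3·6^3 + 3·6^2 + 3·6 + 2; = 280712; G_4 = 280712−1 = 280711

264619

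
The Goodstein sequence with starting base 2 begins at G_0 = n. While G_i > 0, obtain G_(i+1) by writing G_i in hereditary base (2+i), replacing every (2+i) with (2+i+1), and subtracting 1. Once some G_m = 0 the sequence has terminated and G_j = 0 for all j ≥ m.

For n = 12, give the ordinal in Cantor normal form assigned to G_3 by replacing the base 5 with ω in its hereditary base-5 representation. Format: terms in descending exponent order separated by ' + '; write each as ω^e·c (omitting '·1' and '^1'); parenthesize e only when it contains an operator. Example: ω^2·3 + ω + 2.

ω^(ω + 1) + ω^2·2 + ω·2

G_0 = 12. HB_2(12) = 2^(2 + 1) + 2^2. Bump = 108. G_1 = 107.
G_1 = 107. HB_3(107) = 3^(3 + 1) + 2·3^2 + 2·3 + 2. Bump = 1066. G_2 = 1065.
G_2 = 1065. HB_4(1065) = 4^(4 + 1) + 2·4^2 + 2·4 + 1. Bump = 15686. G_3 = 15685.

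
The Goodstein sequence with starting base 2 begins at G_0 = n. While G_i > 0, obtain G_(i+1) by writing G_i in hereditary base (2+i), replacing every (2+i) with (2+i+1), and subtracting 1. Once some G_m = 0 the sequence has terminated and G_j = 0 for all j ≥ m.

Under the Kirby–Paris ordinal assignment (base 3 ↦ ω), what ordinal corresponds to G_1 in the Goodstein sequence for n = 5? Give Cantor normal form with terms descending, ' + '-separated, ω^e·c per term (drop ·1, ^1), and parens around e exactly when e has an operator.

ω^ω

[0] 5 ≡ 2^2 + 1 (base 2). Lift 3: 28. −1: 27.
[1] 27 ≡ 3^3 (base 3). Lift 4: 256. −1: 255.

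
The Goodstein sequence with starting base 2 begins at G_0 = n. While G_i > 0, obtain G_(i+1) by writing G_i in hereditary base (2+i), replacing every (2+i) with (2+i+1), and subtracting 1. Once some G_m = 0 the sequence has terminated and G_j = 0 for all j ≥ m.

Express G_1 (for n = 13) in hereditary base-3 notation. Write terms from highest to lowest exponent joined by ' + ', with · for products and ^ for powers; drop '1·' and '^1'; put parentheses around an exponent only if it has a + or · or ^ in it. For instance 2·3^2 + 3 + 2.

13 —HB2→ 2^(2 + 1) + 2^2 + 1 —bump→ 3^(3 + 1) + 3^3 + 1 = 109 —(−1)→ 108
108 —HB3→ 3^(3 + 1) + 3^3 —bump→ 4^(4 + 1) + 4^4 = 1280 —(−1)→ 1279

3^(3 + 1) + 3^3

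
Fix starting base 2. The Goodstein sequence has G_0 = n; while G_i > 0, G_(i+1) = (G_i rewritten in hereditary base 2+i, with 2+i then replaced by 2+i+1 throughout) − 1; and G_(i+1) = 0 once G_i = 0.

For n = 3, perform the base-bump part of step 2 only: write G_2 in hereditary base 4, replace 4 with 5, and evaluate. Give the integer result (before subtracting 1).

3

i=0: 3 = 2 + 1 (b=2); 2→3: 3 + 1 = 4; 4−1 = 3
i=1: 3 = 3 (b=3); 3→4: 4 = 4; 4−1 = 3
i=2: 3 = 3 (b=4); 4→5: 3 = 3; 3−1 = 2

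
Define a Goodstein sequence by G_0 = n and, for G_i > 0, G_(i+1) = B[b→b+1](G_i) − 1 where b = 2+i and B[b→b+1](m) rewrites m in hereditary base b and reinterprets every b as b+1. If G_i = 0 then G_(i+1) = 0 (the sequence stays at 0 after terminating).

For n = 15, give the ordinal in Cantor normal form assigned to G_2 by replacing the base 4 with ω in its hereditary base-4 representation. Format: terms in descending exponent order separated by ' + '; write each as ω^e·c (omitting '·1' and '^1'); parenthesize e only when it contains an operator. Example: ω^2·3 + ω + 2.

(0) 15|_2 = 2^(2 + 1) + 2^2 + 2 + 1 ↦ 3^(3 + 1) + 3^3 + 3 + 1|_3 = 112 ⇒ 111
(1) 111|_3 = 3^(3 + 1) + 3^3 + 3 ↦ 4^(4 + 1) + 4^4 + 4|_4 = 1284 ⇒ 1283

ω^(ω + 1) + ω^ω + 3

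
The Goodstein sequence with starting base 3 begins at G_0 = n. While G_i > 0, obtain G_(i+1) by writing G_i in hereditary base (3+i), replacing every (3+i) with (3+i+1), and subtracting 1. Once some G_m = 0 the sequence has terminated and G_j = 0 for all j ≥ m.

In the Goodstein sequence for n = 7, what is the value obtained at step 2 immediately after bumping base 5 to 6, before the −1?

[0] 7 ≡ 2·3 + 1 (base 3). Lift 4: 9. −1: 8.
[1] 8 ≡ 2·4 (base 4). Lift 5: 10. −1: 9.
[2] 9 ≡ 5 + 4 (base 5). Lift 6: 10. −1: 9.

10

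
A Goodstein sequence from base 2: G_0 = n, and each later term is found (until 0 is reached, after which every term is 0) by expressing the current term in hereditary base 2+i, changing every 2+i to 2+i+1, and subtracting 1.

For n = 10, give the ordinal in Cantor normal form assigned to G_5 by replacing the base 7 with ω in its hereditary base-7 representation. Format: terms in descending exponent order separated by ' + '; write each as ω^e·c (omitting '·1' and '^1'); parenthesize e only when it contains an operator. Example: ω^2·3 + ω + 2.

G_0=10  [base 2] 2^(2 + 1) + 2  →[2↦3]→  3^(3 + 1) + 3 = 84  −1 ⇒ G_1=83
G_1=83  [base 3] 3^(3 + 1) + 2  →[3↦4]→  4^(4 + 1) + 2 = 1026  −1 ⇒ G_2=1025
G_2=1025  [base 4] 4^(4 + 1) + 1  →[4↦5]→  5^(5 + 1) + 1 = 15626  −1 ⇒ G_3=15625
G_3=15625  [base 5] 5^(5 + 1)  →[5↦6]→  6^(6 + 1) = 279936  −1 ⇒ G_4=279935
G_4=279935  [base 6] 5·6^6 + 5·6^5 + 5·6^4 + 5·6^3 + 5·6^2 + 5·6 + 5  →[6↦7]→  5·7^7 + 5·7^5 + 5·7^4 + 5·7^3 + 5·7^2 + 5·7 + 5 = 4215755  −1 ⇒ G_5=4215754
G_5=4215754  [base 7] 5·7^7 + 5·7^5 + 5·7^4 + 5·7^3 + 5·7^2 + 5·7 + 4  →[7↦8]→  5·8^8 + 5·8^5 + 5·8^4 + 5·8^3 + 5·8^2 + 5·8 + 4 = 84073324  −1 ⇒ G_6=84073323

ω^ω·5 + ω^5·5 + ω^4·5 + ω^3·5 + ω^2·5 + ω·5 + 4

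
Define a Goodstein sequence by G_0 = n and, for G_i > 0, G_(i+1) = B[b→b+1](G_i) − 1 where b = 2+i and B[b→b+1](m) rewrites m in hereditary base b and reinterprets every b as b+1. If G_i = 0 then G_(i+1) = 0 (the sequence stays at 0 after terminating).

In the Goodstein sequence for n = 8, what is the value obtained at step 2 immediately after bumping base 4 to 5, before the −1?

6311

G_0 = 8. HB_2(8) = 2^(2 + 1). Bump = 81. G_1 = 80.
G_1 = 80. HB_3(80) = 2·3^3 + 2·3^2 + 2·3 + 2. Bump = 554. G_2 = 553.
G_2 = 553. HB_4(553) = 2·4^4 + 2·4^2 + 2·4 + 1. Bump = 6311. G_3 = 6310.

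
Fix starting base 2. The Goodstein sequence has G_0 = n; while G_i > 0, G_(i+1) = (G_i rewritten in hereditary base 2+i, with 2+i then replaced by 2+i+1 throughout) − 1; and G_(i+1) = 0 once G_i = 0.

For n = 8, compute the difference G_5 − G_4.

1553800

8 —HB2→ 2^(2 + 1) —bump→ 3^(3 + 1) = 81 —(−1)→ 80
80 —HB3→ 2·3^3 + 2·3^2 + 2·3 + 2 —bump→ 2·4^4 + 2·4^2 + 2·4 + 2 = 554 —(−1)→ 553
553 —HB4→ 2·4^4 + 2·4^2 + 2·4 + 1 —bump→ 2·5^5 + 2·5^2 + 2·5 + 1 = 6311 —(−1)→ 6310
6310 —HB5→ 2·5^5 + 2·5^2 + 2·5 —bump→ 2·6^6 + 2·6^2 + 2·6 = 93396 —(−1)→ 93395
93395 —HB6→ 2·6^6 + 2·6^2 + 6 + 5 —bump→ 2·7^7 + 2·7^2 + 7 + 5 = 1647196 —(−1)→ 1647195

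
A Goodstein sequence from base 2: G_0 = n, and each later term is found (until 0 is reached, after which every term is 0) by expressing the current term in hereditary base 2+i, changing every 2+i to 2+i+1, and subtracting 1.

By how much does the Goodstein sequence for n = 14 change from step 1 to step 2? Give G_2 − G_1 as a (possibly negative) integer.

G_0 = 14. HB_2(14) = 2^(2 + 1) + 2^2 + 2. Bump = 111. G_1 = 110.
G_1 = 110. HB_3(110) = 3^(3 + 1) + 3^3 + 2. Bump = 1282. G_2 = 1281.

1171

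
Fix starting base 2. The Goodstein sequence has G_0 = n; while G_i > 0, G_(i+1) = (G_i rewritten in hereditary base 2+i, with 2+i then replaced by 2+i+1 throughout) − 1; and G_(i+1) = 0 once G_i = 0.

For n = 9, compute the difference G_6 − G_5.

47861573

G_0 = 9. HB_2(9) = 2^(2 + 1) + 1. Bump = 82. G_1 = 81.
G_1 = 81. HB_3(81) = 3^(3 + 1). Bump = 1024. G_2 = 1023.
G_2 = 1023. HB_4(1023) = 3·4^4 + 3·4^3 + 3·4^2 + 3·4 + 3. Bump = 9843. G_3 = 9842.
G_3 = 9842. HB_5(9842) = 3·5^5 + 3·5^3 + 3·5^2 + 3·5 + 2. Bump = 140744. G_4 = 140743.
G_4 = 140743. HB_6(140743) = 3·6^6 + 3·6^3 + 3·6^2 + 3·6 + 1. Bump = 2471827. G_5 = 2471826.
G_5 = 2471826. HB_7(2471826) = 3·7^7 + 3·7^3 + 3·7^2 + 3·7. Bump = 50333400. G_6 = 50333399.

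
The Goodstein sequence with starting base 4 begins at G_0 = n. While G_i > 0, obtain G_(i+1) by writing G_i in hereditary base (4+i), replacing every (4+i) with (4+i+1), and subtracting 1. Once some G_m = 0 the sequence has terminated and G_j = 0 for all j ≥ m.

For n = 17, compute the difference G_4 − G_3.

[0] 17 ≡ 4^2 + 1 (base 4). Lift 5: 26. −1: 25.
[1] 25 ≡ 5^2 (base 5). Lift 6: 36. −1: 35.
[2] 35 ≡ 5·6 + 5 (base 6). Lift 7: 40. −1: 39.
[3] 39 ≡ 5·7 + 4 (base 7). Lift 8: 44. −1: 43.

4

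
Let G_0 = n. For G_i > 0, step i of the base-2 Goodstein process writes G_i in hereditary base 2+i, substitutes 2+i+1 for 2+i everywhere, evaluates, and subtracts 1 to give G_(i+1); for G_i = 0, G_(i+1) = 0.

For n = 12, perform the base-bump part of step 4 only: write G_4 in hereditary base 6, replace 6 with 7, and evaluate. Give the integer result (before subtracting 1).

[0] 12 ≡ 2^(2 + 1) + 2^2 (base 2). Lift 3: 108. −1: 107.
[1] 107 ≡ 3^(3 + 1) + 2·3^2 + 2·3 + 2 (base 3). Lift 4: 1066. −1: 1065.
[2] 1065 ≡ 4^(4 + 1) + 2·4^2 + 2·4 + 1 (base 4). Lift 5: 15686. −1: 15685.
[3] 15685 ≡ 5^(5 + 1) + 2·5^2 + 2·5 (base 5). Lift 6: 280020. −1: 280019.
[4] 280019 ≡ 6^(6 + 1) + 2·6^2 + 6 + 5 (base 6). Lift 7: 5764911. −1: 5764910.

5764911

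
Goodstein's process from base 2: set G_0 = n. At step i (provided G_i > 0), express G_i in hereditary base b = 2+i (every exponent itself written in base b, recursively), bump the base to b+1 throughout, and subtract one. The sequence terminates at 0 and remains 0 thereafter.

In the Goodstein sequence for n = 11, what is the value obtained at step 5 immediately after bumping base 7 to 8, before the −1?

134217728

(0) 11|_2 = 2^(2 + 1) + 2 + 1 ↦ 3^(3 + 1) + 3 + 1|_3 = 85 ⇒ 84
(1) 84|_3 = 3^(3 + 1) + 3 ↦ 4^(4 + 1) + 4|_4 = 1028 ⇒ 1027
(2) 1027|_4 = 4^(4 + 1) + 3 ↦ 5^(5 + 1) + 3|_5 = 15628 ⇒ 15627
(3) 15627|_5 = 5^(5 + 1) + 2 ↦ 6^(6 + 1) + 2|_6 = 279938 ⇒ 279937
(4) 279937|_6 = 6^(6 + 1) + 1 ↦ 7^(7 + 1) + 1|_7 = 5764802 ⇒ 5764801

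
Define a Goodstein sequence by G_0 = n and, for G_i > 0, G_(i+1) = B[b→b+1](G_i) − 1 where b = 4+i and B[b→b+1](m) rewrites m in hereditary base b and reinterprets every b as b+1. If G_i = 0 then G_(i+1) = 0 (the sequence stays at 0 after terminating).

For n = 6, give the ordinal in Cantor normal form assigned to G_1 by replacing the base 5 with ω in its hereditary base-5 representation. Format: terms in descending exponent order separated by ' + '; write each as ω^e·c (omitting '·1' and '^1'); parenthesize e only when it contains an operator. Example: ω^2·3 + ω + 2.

ω + 1

G_0=6  [base 4] 4 + 2  →[4↦5]→  5 + 2 = 7  −1 ⇒ G_1=6
G_1=6  [base 5] 5 + 1  →[5↦6]→  6 + 1 = 7  −1 ⇒ G_2=6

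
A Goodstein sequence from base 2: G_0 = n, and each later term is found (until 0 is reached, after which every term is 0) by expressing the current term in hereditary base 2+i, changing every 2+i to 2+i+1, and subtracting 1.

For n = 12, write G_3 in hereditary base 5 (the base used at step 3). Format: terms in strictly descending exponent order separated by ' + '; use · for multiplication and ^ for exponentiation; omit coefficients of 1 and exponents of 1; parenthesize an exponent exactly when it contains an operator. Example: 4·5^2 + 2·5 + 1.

base 2: 12 = 2^(2 + 1) + 2^2; at 3: 3^(3 + 1) + 3^3 = 108; next = 107
base 3: 107 = 3^(3 + 1) + 2·3^2 + 2·3 + 2; at 4: 4^(4 + 1) + 2·4^2 + 2·4 + 2 = 1066; next = 1065
base 4: 1065 = 4^(4 + 1) + 2·4^2 + 2·4 + 1; at 5: 5^(5 + 1) + 2·5^2 + 2·5 + 1 = 15686; next = 15685
base 5: 15685 = 5^(5 + 1) + 2·5^2 + 2·5; at 6: 6^(6 + 1) + 2·6^2 + 2·6 = 280020; next = 280019

5^(5 + 1) + 2·5^2 + 2·5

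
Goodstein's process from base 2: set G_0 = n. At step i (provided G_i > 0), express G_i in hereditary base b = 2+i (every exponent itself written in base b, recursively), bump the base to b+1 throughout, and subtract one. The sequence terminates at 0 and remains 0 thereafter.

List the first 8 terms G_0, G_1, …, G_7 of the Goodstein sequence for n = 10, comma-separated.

10, 83, 1025, 15625, 279935, 4215754, 84073323, 1937434592

step 0: 10 = 2^(2 + 1) + 2; sub 3 for 2: 3^(3 + 1) + 3; = 84; G_1 = 84−1 = 83
step 1: 83 = 3^(3 + 1) + 2; sub 4 for 3: 4^(4 + 1) + 2; = 1026; G_2 = 1026−1 = 1025
step 2: 1025 = 4^(4 + 1) + 1; sub 5 for 4: 5^(5 + 1) + 1; = 15626; G_3 = 15626−1 = 15625
step 3: 15625 = 5^(5 + 1); sub 6 for 5: 6^(6 + 1); = 279936; G_4 = 279936−1 = 279935
step 4: 279935 = 5·6^6 + 5·6^5 + 5·6^4 + 5·6^3 + 5·6^2 + 5·6 + 5; sub 7 for 6: 5·7^7 + 5·7^5 + 5·7^4 + 5·7^3 + 5·7^2 + 5·7 + 5; = 4215755; G_5 = 4215755−1 = 4215754
step 5: 4215754 = 5·7^7 + 5·7^5 + 5·7^4 + 5·7^3 + 5·7^2 + 5·7 + 4; sub 8 for 7: 5·8^8 + 5·8^5 + 5·8^4 + 5·8^3 + 5·8^2 + 5·8 + 4; = 84073324; G_6 = 84073324−1 = 84073323
step 6: 84073323 = 5·8^8 + 5·8^5 + 5·8^4 + 5·8^3 + 5·8^2 + 5·8 + 3; sub 9 for 8: 5·9^9 + 5·9^5 + 5·9^4 + 5·9^3 + 5·9^2 + 5·9 + 3; = 1937434593; G_7 = 1937434593−1 = 1937434592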